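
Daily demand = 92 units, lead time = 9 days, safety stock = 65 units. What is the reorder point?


Formula: ROP = (Daily Demand * Lead Time) + Safety Stock
Demand during lead time = 92 * 9 = 828 units
ROP = 828 + 65 = 893 units

893 units


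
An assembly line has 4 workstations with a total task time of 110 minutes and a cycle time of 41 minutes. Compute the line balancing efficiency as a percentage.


Formula: Efficiency = Sum of Task Times / (N_stations * CT) * 100
Total station capacity = 4 stations * 41 min = 164 min
Efficiency = 110 / 164 * 100 = 67.1%

67.1%


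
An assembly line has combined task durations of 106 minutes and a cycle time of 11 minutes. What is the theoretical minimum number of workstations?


Formula: N_min = ceil(Sum of Task Times / Cycle Time)
N_min = ceil(106 min / 11 min) = ceil(9.6364)
N_min = 10 stations

10


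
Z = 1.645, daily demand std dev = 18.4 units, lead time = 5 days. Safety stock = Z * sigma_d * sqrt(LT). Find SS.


Formula: SS = z * sigma_d * sqrt(LT)
sqrt(LT) = sqrt(5) = 2.2361
SS = 1.645 * 18.4 * 2.2361
SS = 67.7 units

67.7 units


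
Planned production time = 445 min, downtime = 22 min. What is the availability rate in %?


Formula: Availability = (Planned Time - Downtime) / Planned Time * 100
Uptime = 445 - 22 = 423 min
Availability = 423 / 445 * 100 = 95.1%

95.1%


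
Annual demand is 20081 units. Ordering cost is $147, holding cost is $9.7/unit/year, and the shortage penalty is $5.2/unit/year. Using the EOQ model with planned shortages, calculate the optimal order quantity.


Formula: EOQ* = sqrt(2DS/H) * sqrt((H+P)/P)
Base EOQ = sqrt(2*20081*147/9.7) = 780.15 units
Correction = sqrt((9.7+5.2)/5.2) = 1.69274
EOQ* = 780.15 * 1.69274 = 1320.6 units

1320.6 units


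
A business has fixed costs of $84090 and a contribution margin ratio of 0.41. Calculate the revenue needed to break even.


Formula: BER = Fixed Costs / Contribution Margin Ratio
BER = $84090 / 0.41
BER = $205097.56 (to the nearest cent)

$205097.56


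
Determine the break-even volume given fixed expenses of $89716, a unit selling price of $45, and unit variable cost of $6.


Formula: BEQ = Fixed Costs / (Price - Variable Cost)
Contribution margin = $45 - $6 = $39/unit
BEQ = ceil($89716 / $39/unit) = ceil(2300.41) = 2301 units

2301 units


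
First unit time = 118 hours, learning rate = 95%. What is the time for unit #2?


Formula: T_n = T_1 * (learning_rate)^(log2(n)) where learning_rate = rate/100
Doublings = log2(2) = 1
T_n = 118 * 0.95^1
T_n = 118 * 0.95 = 112.1 hours

112.1 hours


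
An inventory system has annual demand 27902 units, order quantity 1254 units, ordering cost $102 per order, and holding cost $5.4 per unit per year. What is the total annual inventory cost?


TC = 27902/1254 * 102 + 1254/2 * 5.4

$5655.34


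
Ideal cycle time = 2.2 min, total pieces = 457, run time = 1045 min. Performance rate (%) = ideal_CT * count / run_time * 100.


Formula: Performance = (Ideal CT * Total Count) / Run Time * 100
Ideal output time = 2.2 * 457 = 1005.4 min
Performance = 1005.4 / 1045 * 100 = 96.2%

96.2%


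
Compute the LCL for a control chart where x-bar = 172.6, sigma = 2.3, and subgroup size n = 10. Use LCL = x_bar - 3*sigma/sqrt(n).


LCL = 172.6 - 3 * 2.3 / sqrt(10)

170.42


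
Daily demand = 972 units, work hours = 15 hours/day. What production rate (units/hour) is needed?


Formula: Production Rate = Daily Demand / Available Hours
Rate = 972 units/day / 15 hours/day
Rate = 64.8 units/hour

64.8 units/hour


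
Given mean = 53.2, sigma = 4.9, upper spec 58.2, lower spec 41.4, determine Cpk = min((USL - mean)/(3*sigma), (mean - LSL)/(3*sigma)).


Cpu = (58.2 - 53.2) / (3 * 4.9) = 0.34
Cpl = (53.2 - 41.4) / (3 * 4.9) = 0.8
Cpk = min(0.34, 0.8) = 0.34

0.34


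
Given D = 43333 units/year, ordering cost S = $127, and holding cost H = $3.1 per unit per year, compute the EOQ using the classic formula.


Formula: EOQ = sqrt(2 * D * S / H)
Numerator: 2 * 43333 * 127 = 11006582
2DS/H = 11006582 / 3.1 = 3550510.3
EOQ = sqrt(3550510.3) = 1884.3 units

1884.3 units


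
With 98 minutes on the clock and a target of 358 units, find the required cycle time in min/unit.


Formula: CT = Available Time / Number of Units
CT = 98 min / 358 units
CT = 0.27 min/unit

0.27 min/unit


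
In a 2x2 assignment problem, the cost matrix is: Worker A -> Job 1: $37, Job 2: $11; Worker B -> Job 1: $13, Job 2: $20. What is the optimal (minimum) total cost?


Option 1: A->1 + B->2 = $37 + $20 = $57
Option 2: A->2 + B->1 = $11 + $13 = $24
Min cost = min($57, $24) = $24

$24


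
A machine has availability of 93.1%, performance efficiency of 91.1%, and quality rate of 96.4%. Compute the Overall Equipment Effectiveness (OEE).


Formula: OEE = Availability * Performance * Quality / 10000
A * P = 93.1% * 91.1% / 100 = 84.81%
OEE = 84.81% * 96.4% / 100 = 81.8%

81.8%


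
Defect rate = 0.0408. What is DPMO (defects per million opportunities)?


DPMO = defect_rate * 1000000 = 0.0408 * 1000000

40800


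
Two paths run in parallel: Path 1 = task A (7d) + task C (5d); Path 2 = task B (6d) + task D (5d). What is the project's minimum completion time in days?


Path 1 = 7 + 5 = 12 days
Path 2 = 6 + 5 = 11 days
Duration = max(12, 11) = 12 days

12 days


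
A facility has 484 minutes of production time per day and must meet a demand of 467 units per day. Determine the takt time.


Formula: Takt Time = Available Production Time / Customer Demand
Takt = 484 min/day / 467 units/day
Takt = 1.04 min/unit

1.04 min/unit


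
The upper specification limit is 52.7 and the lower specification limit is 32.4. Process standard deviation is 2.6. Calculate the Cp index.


Cp = (52.7 - 32.4) / (6 * 2.6)

1.3


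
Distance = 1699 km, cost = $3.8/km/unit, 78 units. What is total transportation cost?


TC = dist * cost * units = 1699 * 3.8 * 78 = $503583.60

$503583.60


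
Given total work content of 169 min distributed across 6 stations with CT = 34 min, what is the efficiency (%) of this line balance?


Formula: Efficiency = Sum of Task Times / (N_stations * CT) * 100
Total station capacity = 6 stations * 34 min = 204 min
Efficiency = 169 / 204 * 100 = 82.8%

82.8%


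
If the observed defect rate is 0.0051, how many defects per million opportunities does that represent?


DPMO = defect_rate * 1000000 = 0.0051 * 1000000

5100


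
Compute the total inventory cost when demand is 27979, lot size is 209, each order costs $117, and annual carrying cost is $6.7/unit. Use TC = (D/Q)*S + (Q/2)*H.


TC = 27979/209 * 117 + 209/2 * 6.7

$16363.04


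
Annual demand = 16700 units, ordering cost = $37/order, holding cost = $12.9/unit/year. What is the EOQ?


Formula: EOQ = sqrt(2 * D * S / H)
Numerator: 2 * 16700 * 37 = 1235800
2DS/H = 1235800 / 12.9 = 95798.4
EOQ = sqrt(95798.4) = 309.5 units

309.5 units


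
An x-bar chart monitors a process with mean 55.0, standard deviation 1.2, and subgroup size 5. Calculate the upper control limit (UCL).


UCL = 55.0 + 3 * 1.2 / sqrt(5)

56.61


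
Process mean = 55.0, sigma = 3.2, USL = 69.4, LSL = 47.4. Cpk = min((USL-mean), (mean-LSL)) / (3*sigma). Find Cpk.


Cpu = (69.4 - 55.0) / (3 * 3.2) = 1.5
Cpl = (55.0 - 47.4) / (3 * 3.2) = 0.79
Cpk = min(1.5, 0.79) = 0.79

0.79


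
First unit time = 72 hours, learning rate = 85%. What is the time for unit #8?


Formula: T_n = T_1 * (learning_rate)^(log2(n)) where learning_rate = rate/100
Doublings = log2(8) = 3
T_n = 72 * 0.85^3
T_n = 72 * 0.6141 = 44.2 hours

44.2 hours


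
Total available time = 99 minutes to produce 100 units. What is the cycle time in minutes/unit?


Formula: CT = Available Time / Number of Units
CT = 99 min / 100 units
CT = 0.99 min/unit

0.99 min/unit


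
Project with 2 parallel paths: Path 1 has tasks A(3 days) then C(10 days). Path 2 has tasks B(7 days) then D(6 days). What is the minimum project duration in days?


Path 1 = 3 + 10 = 13 days
Path 2 = 7 + 6 = 13 days
Duration = max(13, 13) = 13 days

13 days


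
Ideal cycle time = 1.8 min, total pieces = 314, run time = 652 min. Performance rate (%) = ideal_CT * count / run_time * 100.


Formula: Performance = (Ideal CT * Total Count) / Run Time * 100
Ideal output time = 1.8 * 314 = 565.2 min
Performance = 565.2 / 652 * 100 = 86.7%

86.7%


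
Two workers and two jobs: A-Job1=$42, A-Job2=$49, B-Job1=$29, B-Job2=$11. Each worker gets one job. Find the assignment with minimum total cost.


Option 1: A->1 + B->2 = $42 + $11 = $53
Option 2: A->2 + B->1 = $49 + $29 = $78
Min cost = min($53, $78) = $53

$53


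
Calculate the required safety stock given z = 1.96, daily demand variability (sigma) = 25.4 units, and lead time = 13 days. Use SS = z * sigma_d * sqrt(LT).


Formula: SS = z * sigma_d * sqrt(LT)
sqrt(LT) = sqrt(13) = 3.6056
SS = 1.96 * 25.4 * 3.6056
SS = 179.5 units

179.5 units


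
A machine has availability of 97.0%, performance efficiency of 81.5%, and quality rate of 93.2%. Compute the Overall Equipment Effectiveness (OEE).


Formula: OEE = Availability * Performance * Quality / 10000
A * P = 97.0% * 81.5% / 100 = 79.06%
OEE = 79.06% * 93.2% / 100 = 73.7%

73.7%


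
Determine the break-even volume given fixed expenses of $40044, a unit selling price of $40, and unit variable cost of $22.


Formula: BEQ = Fixed Costs / (Price - Variable Cost)
Contribution margin = $40 - $22 = $18/unit
BEQ = ceil($40044 / $18/unit) = ceil(2224.67) = 2225 units

2225 units


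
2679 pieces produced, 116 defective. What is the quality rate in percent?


Formula: Quality Rate = Good Pieces / Total Pieces * 100
Good pieces = 2679 - 116 = 2563
QR = 2563 / 2679 * 100 = 95.7%

95.7%


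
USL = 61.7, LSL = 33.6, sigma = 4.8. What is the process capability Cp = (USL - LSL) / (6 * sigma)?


Cp = (61.7 - 33.6) / (6 * 4.8)

0.98


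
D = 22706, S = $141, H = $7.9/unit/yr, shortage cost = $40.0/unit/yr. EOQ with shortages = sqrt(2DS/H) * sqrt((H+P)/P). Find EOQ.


Formula: EOQ* = sqrt(2DS/H) * sqrt((H+P)/P)
Base EOQ = sqrt(2*22706*141/7.9) = 900.29 units
Correction = sqrt((7.9+40.0)/40.0) = 1.0943
EOQ* = 900.29 * 1.0943 = 985.2 units

985.2 units


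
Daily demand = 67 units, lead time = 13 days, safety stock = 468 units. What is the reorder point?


Formula: ROP = (Daily Demand * Lead Time) + Safety Stock
Demand during lead time = 67 * 13 = 871 units
ROP = 871 + 468 = 1339 units

1339 units


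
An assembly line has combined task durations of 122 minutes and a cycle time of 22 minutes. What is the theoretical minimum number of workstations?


Formula: N_min = ceil(Sum of Task Times / Cycle Time)
N_min = ceil(122 min / 22 min) = ceil(5.5455)
N_min = 6 stations

6


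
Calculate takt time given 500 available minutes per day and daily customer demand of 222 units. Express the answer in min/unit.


Formula: Takt Time = Available Production Time / Customer Demand
Takt = 500 min/day / 222 units/day
Takt = 2.25 min/unit

2.25 min/unit


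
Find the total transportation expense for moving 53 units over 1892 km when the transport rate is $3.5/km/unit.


TC = dist * cost * units = 1892 * 3.5 * 53 = $350966.00

$350966.00


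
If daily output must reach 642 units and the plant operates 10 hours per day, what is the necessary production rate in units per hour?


Formula: Production Rate = Daily Demand / Available Hours
Rate = 642 units/day / 10 hours/day
Rate = 64.2 units/hour

64.2 units/hour


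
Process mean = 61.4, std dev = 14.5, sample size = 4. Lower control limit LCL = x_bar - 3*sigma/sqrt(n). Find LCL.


LCL = 61.4 - 3 * 14.5 / sqrt(4)

39.65


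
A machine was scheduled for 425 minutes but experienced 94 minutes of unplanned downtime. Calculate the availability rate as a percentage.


Formula: Availability = (Planned Time - Downtime) / Planned Time * 100
Uptime = 425 - 94 = 331 min
Availability = 331 / 425 * 100 = 77.9%

77.9%


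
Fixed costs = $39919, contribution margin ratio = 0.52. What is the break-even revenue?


Formula: BER = Fixed Costs / Contribution Margin Ratio
BER = $39919 / 0.52
BER = $76767.31 (to the nearest cent)

$76767.31


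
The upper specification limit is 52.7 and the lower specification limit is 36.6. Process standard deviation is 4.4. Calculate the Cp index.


Cp = (52.7 - 36.6) / (6 * 4.4)

0.61


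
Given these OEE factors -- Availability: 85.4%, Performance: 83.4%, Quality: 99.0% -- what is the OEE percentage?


Formula: OEE = Availability * Performance * Quality / 10000
A * P = 85.4% * 83.4% / 100 = 71.22%
OEE = 71.22% * 99.0% / 100 = 70.5%

70.5%


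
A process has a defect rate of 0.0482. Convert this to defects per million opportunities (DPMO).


DPMO = defect_rate * 1000000 = 0.0482 * 1000000

48200


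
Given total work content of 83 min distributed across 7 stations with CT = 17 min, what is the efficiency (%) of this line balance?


Formula: Efficiency = Sum of Task Times / (N_stations * CT) * 100
Total station capacity = 7 stations * 17 min = 119 min
Efficiency = 83 / 119 * 100 = 69.7%

69.7%


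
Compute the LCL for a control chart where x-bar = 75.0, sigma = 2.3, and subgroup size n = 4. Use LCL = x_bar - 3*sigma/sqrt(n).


LCL = 75.0 - 3 * 2.3 / sqrt(4)

71.55


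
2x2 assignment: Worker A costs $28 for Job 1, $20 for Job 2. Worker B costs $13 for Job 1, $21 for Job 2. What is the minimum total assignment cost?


Option 1: A->1 + B->2 = $28 + $21 = $49
Option 2: A->2 + B->1 = $20 + $13 = $33
Min cost = min($49, $33) = $33

$33


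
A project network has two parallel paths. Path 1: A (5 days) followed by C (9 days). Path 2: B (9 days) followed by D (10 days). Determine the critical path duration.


Path 1 = 5 + 9 = 14 days
Path 2 = 9 + 10 = 19 days
Duration = max(14, 19) = 19 days

19 days


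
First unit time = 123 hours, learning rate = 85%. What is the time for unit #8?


Formula: T_n = T_1 * (learning_rate)^(log2(n)) where learning_rate = rate/100
Doublings = log2(8) = 3
T_n = 123 * 0.85^3
T_n = 123 * 0.6141 = 75.5 hours

75.5 hours


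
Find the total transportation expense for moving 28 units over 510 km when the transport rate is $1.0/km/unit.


TC = dist * cost * units = 510 * 1.0 * 28 = $14280.00

$14280.00


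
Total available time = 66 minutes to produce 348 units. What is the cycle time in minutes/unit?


Formula: CT = Available Time / Number of Units
CT = 66 min / 348 units
CT = 0.19 min/unit

0.19 min/unit


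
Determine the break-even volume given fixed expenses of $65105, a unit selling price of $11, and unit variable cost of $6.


Formula: BEQ = Fixed Costs / (Price - Variable Cost)
Contribution margin = $11 - $6 = $5/unit
BEQ = ceil($65105 / $5/unit) = ceil(13021.0) = 13021 units

13021 units


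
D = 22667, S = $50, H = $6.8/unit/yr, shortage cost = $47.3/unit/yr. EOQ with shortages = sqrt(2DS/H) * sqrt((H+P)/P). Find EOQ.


Formula: EOQ* = sqrt(2DS/H) * sqrt((H+P)/P)
Base EOQ = sqrt(2*22667*50/6.8) = 577.35 units
Correction = sqrt((6.8+47.3)/47.3) = 1.06947
EOQ* = 577.35 * 1.06947 = 617.5 units

617.5 units


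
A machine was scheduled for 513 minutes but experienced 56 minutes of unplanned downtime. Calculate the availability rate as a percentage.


Formula: Availability = (Planned Time - Downtime) / Planned Time * 100
Uptime = 513 - 56 = 457 min
Availability = 457 / 513 * 100 = 89.1%

89.1%


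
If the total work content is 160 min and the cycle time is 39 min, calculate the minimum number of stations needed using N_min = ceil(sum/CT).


Formula: N_min = ceil(Sum of Task Times / Cycle Time)
N_min = ceil(160 min / 39 min) = ceil(4.1026)
N_min = 5 stations

5


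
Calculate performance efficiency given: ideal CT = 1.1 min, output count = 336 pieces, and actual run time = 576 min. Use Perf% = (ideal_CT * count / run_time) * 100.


Formula: Performance = (Ideal CT * Total Count) / Run Time * 100
Ideal output time = 1.1 * 336 = 369.6 min
Performance = 369.6 / 576 * 100 = 64.2%

64.2%


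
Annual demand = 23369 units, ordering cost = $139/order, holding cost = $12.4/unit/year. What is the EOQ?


Formula: EOQ = sqrt(2 * D * S / H)
Numerator: 2 * 23369 * 139 = 6496582
2DS/H = 6496582 / 12.4 = 523917.9
EOQ = sqrt(523917.9) = 723.8 units

723.8 units


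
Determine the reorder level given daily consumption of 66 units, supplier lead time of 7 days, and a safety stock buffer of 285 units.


Formula: ROP = (Daily Demand * Lead Time) + Safety Stock
Demand during lead time = 66 * 7 = 462 units
ROP = 462 + 285 = 747 units

747 units


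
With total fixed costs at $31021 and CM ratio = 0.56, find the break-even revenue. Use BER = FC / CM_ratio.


Formula: BER = Fixed Costs / Contribution Margin Ratio
BER = $31021 / 0.56
BER = $55394.64 (to the nearest cent)

$55394.64


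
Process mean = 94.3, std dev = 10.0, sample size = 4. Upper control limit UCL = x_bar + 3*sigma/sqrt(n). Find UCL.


UCL = 94.3 + 3 * 10.0 / sqrt(4)

109.3


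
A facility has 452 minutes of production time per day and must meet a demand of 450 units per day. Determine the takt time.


Formula: Takt Time = Available Production Time / Customer Demand
Takt = 452 min/day / 450 units/day
Takt = 1.0 min/unit

1.0 min/unit


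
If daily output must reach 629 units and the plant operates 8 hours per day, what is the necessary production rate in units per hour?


Formula: Production Rate = Daily Demand / Available Hours
Rate = 629 units/day / 8 hours/day
Rate = 78.6 units/hour

78.6 units/hour


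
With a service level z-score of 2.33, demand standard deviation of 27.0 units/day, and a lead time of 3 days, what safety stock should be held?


Formula: SS = z * sigma_d * sqrt(LT)
sqrt(LT) = sqrt(3) = 1.7321
SS = 2.33 * 27.0 * 1.7321
SS = 109.0 units

109.0 units


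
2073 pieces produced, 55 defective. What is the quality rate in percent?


Formula: Quality Rate = Good Pieces / Total Pieces * 100
Good pieces = 2073 - 55 = 2018
QR = 2018 / 2073 * 100 = 97.3%

97.3%


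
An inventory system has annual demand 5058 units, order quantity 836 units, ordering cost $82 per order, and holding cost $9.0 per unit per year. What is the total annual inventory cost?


TC = 5058/836 * 82 + 836/2 * 9.0

$4258.12


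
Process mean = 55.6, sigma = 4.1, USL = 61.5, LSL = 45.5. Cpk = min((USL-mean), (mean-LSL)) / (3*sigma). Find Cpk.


Cpu = (61.5 - 55.6) / (3 * 4.1) = 0.48
Cpl = (55.6 - 45.5) / (3 * 4.1) = 0.82
Cpk = min(0.48, 0.82) = 0.48

0.48


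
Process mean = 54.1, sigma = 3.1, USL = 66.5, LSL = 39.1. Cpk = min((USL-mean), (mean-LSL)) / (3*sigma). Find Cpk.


Cpu = (66.5 - 54.1) / (3 * 3.1) = 1.33
Cpl = (54.1 - 39.1) / (3 * 3.1) = 1.61
Cpk = min(1.33, 1.61) = 1.33

1.33


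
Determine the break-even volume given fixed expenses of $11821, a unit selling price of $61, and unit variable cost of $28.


Formula: BEQ = Fixed Costs / (Price - Variable Cost)
Contribution margin = $61 - $28 = $33/unit
BEQ = ceil($11821 / $33/unit) = ceil(358.21) = 359 units

359 units


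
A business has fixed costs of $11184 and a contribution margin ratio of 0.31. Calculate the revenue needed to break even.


Formula: BER = Fixed Costs / Contribution Margin Ratio
BER = $11184 / 0.31
BER = $36077.42 (to the nearest cent)

$36077.42


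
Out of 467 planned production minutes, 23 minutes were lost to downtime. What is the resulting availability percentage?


Formula: Availability = (Planned Time - Downtime) / Planned Time * 100
Uptime = 467 - 23 = 444 min
Availability = 444 / 467 * 100 = 95.1%

95.1%


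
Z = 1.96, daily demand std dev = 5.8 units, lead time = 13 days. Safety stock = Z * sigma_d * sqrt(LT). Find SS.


Formula: SS = z * sigma_d * sqrt(LT)
sqrt(LT) = sqrt(13) = 3.6056
SS = 1.96 * 5.8 * 3.6056
SS = 41.0 units

41.0 units


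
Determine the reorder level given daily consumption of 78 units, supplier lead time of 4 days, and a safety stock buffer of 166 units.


Formula: ROP = (Daily Demand * Lead Time) + Safety Stock
Demand during lead time = 78 * 4 = 312 units
ROP = 312 + 166 = 478 units

478 units


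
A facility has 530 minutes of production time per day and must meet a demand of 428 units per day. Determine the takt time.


Formula: Takt Time = Available Production Time / Customer Demand
Takt = 530 min/day / 428 units/day
Takt = 1.24 min/unit

1.24 min/unit


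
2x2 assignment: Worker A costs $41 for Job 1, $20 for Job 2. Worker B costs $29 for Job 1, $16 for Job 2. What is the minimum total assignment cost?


Option 1: A->1 + B->2 = $41 + $16 = $57
Option 2: A->2 + B->1 = $20 + $29 = $49
Min cost = min($57, $49) = $49

$49


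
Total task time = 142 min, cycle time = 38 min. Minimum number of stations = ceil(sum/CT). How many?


Formula: N_min = ceil(Sum of Task Times / Cycle Time)
N_min = ceil(142 min / 38 min) = ceil(3.7368)
N_min = 4 stations

4


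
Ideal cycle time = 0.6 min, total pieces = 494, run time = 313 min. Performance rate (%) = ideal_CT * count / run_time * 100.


Formula: Performance = (Ideal CT * Total Count) / Run Time * 100
Ideal output time = 0.6 * 494 = 296.4 min
Performance = 296.4 / 313 * 100 = 94.7%

94.7%


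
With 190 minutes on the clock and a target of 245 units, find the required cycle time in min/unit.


Formula: CT = Available Time / Number of Units
CT = 190 min / 245 units
CT = 0.78 min/unit

0.78 min/unit


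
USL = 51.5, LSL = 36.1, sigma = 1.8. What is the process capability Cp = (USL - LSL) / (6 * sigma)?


Cp = (51.5 - 36.1) / (6 * 1.8)

1.43


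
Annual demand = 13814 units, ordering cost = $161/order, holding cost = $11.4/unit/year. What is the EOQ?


Formula: EOQ = sqrt(2 * D * S / H)
Numerator: 2 * 13814 * 161 = 4448108
2DS/H = 4448108 / 11.4 = 390184.9
EOQ = sqrt(390184.9) = 624.6 units

624.6 units


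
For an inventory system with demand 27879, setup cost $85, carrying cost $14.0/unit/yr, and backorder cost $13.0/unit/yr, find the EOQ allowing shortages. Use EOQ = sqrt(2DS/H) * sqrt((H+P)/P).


Formula: EOQ* = sqrt(2DS/H) * sqrt((H+P)/P)
Base EOQ = sqrt(2*27879*85/14.0) = 581.83 units
Correction = sqrt((14.0+13.0)/13.0) = 1.44115
EOQ* = 581.83 * 1.44115 = 838.5 units

838.5 units


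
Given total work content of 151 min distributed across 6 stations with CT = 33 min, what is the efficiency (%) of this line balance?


Formula: Efficiency = Sum of Task Times / (N_stations * CT) * 100
Total station capacity = 6 stations * 33 min = 198 min
Efficiency = 151 / 198 * 100 = 76.3%

76.3%


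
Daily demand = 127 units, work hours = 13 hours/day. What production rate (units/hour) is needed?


Formula: Production Rate = Daily Demand / Available Hours
Rate = 127 units/day / 13 hours/day
Rate = 9.8 units/hour

9.8 units/hour


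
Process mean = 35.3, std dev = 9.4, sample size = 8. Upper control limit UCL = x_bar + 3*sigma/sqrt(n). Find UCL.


UCL = 35.3 + 3 * 9.4 / sqrt(8)

45.27


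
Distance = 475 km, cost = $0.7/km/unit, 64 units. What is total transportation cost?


TC = dist * cost * units = 475 * 0.7 * 64 = $21280.00

$21280.00


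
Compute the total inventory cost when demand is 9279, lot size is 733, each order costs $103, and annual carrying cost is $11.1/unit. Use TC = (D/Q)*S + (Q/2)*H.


TC = 9279/733 * 103 + 733/2 * 11.1

$5372.02


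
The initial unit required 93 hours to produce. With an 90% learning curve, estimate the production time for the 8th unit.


Formula: T_n = T_1 * (learning_rate)^(log2(n)) where learning_rate = rate/100
Doublings = log2(8) = 3
T_n = 93 * 0.9^3
T_n = 93 * 0.729 = 67.8 hours

67.8 hours


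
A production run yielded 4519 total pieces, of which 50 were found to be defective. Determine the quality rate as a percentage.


Formula: Quality Rate = Good Pieces / Total Pieces * 100
Good pieces = 4519 - 50 = 4469
QR = 4469 / 4519 * 100 = 98.9%

98.9%


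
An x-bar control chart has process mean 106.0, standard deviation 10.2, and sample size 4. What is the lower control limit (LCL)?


LCL = 106.0 - 3 * 10.2 / sqrt(4)

90.7


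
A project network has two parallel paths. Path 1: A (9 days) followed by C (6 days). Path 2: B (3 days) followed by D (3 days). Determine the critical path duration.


Path 1 = 9 + 6 = 15 days
Path 2 = 3 + 3 = 6 days
Duration = max(15, 6) = 15 days

15 days


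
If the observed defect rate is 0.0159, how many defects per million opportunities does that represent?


DPMO = defect_rate * 1000000 = 0.0159 * 1000000

15900


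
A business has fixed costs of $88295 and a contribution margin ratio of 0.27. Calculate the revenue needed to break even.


Formula: BER = Fixed Costs / Contribution Margin Ratio
BER = $88295 / 0.27
BER = $327018.52 (to the nearest cent)

$327018.52


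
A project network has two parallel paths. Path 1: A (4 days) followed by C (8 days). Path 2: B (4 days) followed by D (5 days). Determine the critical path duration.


Path 1 = 4 + 8 = 12 days
Path 2 = 4 + 5 = 9 days
Duration = max(12, 9) = 12 days

12 days


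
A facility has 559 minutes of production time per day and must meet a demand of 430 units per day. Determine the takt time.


Formula: Takt Time = Available Production Time / Customer Demand
Takt = 559 min/day / 430 units/day
Takt = 1.3 min/unit

1.3 min/unit


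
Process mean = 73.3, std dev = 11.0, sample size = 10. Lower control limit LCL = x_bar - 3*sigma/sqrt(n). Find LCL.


LCL = 73.3 - 3 * 11.0 / sqrt(10)

62.86


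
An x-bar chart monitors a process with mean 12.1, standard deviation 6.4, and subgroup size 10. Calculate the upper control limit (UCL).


UCL = 12.1 + 3 * 6.4 / sqrt(10)

18.17


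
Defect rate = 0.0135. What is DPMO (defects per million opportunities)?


DPMO = defect_rate * 1000000 = 0.0135 * 1000000

13500


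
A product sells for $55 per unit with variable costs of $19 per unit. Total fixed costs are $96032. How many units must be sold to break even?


Formula: BEQ = Fixed Costs / (Price - Variable Cost)
Contribution margin = $55 - $19 = $36/unit
BEQ = ceil($96032 / $36/unit) = ceil(2667.56) = 2668 units

2668 units


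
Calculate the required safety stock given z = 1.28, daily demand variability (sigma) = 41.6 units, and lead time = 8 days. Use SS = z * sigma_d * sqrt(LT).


Formula: SS = z * sigma_d * sqrt(LT)
sqrt(LT) = sqrt(8) = 2.8284
SS = 1.28 * 41.6 * 2.8284
SS = 150.6 units

150.6 units


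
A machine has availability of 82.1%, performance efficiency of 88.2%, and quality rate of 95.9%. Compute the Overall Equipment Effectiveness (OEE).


Formula: OEE = Availability * Performance * Quality / 10000
A * P = 82.1% * 88.2% / 100 = 72.41%
OEE = 72.41% * 95.9% / 100 = 69.4%

69.4%


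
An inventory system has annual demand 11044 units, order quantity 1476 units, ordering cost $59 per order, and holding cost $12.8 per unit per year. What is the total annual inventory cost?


TC = 11044/1476 * 59 + 1476/2 * 12.8

$9887.86


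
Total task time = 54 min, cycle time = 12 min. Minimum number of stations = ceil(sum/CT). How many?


Formula: N_min = ceil(Sum of Task Times / Cycle Time)
N_min = ceil(54 min / 12 min) = ceil(4.5)
N_min = 5 stations

5


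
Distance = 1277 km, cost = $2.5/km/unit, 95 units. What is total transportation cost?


TC = dist * cost * units = 1277 * 2.5 * 95 = $303287.50

$303287.50


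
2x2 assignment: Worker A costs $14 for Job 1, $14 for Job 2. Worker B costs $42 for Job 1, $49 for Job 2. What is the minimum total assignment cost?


Option 1: A->1 + B->2 = $14 + $49 = $63
Option 2: A->2 + B->1 = $14 + $42 = $56
Min cost = min($63, $56) = $56

$56


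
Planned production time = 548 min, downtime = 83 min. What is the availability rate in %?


Formula: Availability = (Planned Time - Downtime) / Planned Time * 100
Uptime = 548 - 83 = 465 min
Availability = 465 / 548 * 100 = 84.9%

84.9%


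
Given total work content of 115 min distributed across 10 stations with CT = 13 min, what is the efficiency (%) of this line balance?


Formula: Efficiency = Sum of Task Times / (N_stations * CT) * 100
Total station capacity = 10 stations * 13 min = 130 min
Efficiency = 115 / 130 * 100 = 88.5%

88.5%


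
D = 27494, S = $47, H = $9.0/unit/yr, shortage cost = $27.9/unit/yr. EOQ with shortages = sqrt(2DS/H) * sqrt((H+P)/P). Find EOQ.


Formula: EOQ* = sqrt(2DS/H) * sqrt((H+P)/P)
Base EOQ = sqrt(2*27494*47/9.0) = 535.87 units
Correction = sqrt((9.0+27.9)/27.9) = 1.15004
EOQ* = 535.87 * 1.15004 = 616.3 units

616.3 units


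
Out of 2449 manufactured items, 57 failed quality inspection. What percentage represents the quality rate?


Formula: Quality Rate = Good Pieces / Total Pieces * 100
Good pieces = 2449 - 57 = 2392
QR = 2392 / 2449 * 100 = 97.7%

97.7%


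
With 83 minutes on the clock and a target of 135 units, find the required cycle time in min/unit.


Formula: CT = Available Time / Number of Units
CT = 83 min / 135 units
CT = 0.61 min/unit

0.61 min/unit


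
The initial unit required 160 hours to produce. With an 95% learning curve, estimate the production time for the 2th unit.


Formula: T_n = T_1 * (learning_rate)^(log2(n)) where learning_rate = rate/100
Doublings = log2(2) = 1
T_n = 160 * 0.95^1
T_n = 160 * 0.95 = 152.0 hours

152.0 hours


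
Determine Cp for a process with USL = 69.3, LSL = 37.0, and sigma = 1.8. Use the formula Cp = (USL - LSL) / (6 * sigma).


Cp = (69.3 - 37.0) / (6 * 1.8)

2.99


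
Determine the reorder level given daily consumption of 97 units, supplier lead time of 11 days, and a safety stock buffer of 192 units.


Formula: ROP = (Daily Demand * Lead Time) + Safety Stock
Demand during lead time = 97 * 11 = 1067 units
ROP = 1067 + 192 = 1259 units

1259 units


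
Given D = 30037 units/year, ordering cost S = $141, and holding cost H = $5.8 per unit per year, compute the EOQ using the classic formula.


Formula: EOQ = sqrt(2 * D * S / H)
Numerator: 2 * 30037 * 141 = 8470434
2DS/H = 8470434 / 5.8 = 1460419.7
EOQ = sqrt(1460419.7) = 1208.5 units

1208.5 units


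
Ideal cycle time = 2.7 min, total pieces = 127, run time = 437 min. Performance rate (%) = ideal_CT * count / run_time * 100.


Formula: Performance = (Ideal CT * Total Count) / Run Time * 100
Ideal output time = 2.7 * 127 = 342.9 min
Performance = 342.9 / 437 * 100 = 78.5%

78.5%


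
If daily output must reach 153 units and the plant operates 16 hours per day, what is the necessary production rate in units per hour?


Formula: Production Rate = Daily Demand / Available Hours
Rate = 153 units/day / 16 hours/day
Rate = 9.6 units/hour

9.6 units/hour


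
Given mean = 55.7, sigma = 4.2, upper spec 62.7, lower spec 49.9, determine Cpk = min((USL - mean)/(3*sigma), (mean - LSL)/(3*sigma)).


Cpu = (62.7 - 55.7) / (3 * 4.2) = 0.56
Cpl = (55.7 - 49.9) / (3 * 4.2) = 0.46
Cpk = min(0.56, 0.46) = 0.46

0.46


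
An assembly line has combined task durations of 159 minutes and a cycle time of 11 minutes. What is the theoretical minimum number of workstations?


Formula: N_min = ceil(Sum of Task Times / Cycle Time)
N_min = ceil(159 min / 11 min) = ceil(14.4545)
N_min = 15 stations

15


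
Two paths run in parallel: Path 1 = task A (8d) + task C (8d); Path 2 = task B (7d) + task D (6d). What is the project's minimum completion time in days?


Path 1 = 8 + 8 = 16 days
Path 2 = 7 + 6 = 13 days
Duration = max(16, 13) = 16 days

16 days


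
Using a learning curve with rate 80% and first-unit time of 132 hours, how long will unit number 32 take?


Formula: T_n = T_1 * (learning_rate)^(log2(n)) where learning_rate = rate/100
Doublings = log2(32) = 5
T_n = 132 * 0.8^5
T_n = 132 * 0.3277 = 43.3 hours

43.3 hours


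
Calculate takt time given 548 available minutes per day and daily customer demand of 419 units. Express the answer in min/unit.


Formula: Takt Time = Available Production Time / Customer Demand
Takt = 548 min/day / 419 units/day
Takt = 1.31 min/unit

1.31 min/unit


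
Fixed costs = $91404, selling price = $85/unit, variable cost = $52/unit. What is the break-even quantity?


Formula: BEQ = Fixed Costs / (Price - Variable Cost)
Contribution margin = $85 - $52 = $33/unit
BEQ = ceil($91404 / $33/unit) = ceil(2769.82) = 2770 units

2770 units


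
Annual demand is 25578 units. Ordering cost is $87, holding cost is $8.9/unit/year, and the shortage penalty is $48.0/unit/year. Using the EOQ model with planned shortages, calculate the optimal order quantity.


Formula: EOQ* = sqrt(2DS/H) * sqrt((H+P)/P)
Base EOQ = sqrt(2*25578*87/8.9) = 707.15 units
Correction = sqrt((8.9+48.0)/48.0) = 1.08877
EOQ* = 707.15 * 1.08877 = 769.9 units

769.9 units


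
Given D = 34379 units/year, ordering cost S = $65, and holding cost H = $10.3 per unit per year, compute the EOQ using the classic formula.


Formula: EOQ = sqrt(2 * D * S / H)
Numerator: 2 * 34379 * 65 = 4469270
2DS/H = 4469270 / 10.3 = 433909.7
EOQ = sqrt(433909.7) = 658.7 units

658.7 units


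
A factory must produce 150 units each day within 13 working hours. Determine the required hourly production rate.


Formula: Production Rate = Daily Demand / Available Hours
Rate = 150 units/day / 13 hours/day
Rate = 11.5 units/hour

11.5 units/hour


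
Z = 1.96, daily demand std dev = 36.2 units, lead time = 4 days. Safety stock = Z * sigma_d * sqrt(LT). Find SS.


Formula: SS = z * sigma_d * sqrt(LT)
sqrt(LT) = sqrt(4) = 2.0
SS = 1.96 * 36.2 * 2.0
SS = 141.9 units

141.9 units


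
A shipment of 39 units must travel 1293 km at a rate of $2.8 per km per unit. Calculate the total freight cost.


TC = dist * cost * units = 1293 * 2.8 * 39 = $141195.60

$141195.60


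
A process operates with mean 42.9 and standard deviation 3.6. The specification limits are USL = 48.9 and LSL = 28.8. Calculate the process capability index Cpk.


Cpu = (48.9 - 42.9) / (3 * 3.6) = 0.56
Cpl = (42.9 - 28.8) / (3 * 3.6) = 1.31
Cpk = min(0.56, 1.31) = 0.56

0.56


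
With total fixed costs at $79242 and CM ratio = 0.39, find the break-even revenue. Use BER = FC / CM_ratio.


Formula: BER = Fixed Costs / Contribution Margin Ratio
BER = $79242 / 0.39
BER = $203184.62 (to the nearest cent)

$203184.62


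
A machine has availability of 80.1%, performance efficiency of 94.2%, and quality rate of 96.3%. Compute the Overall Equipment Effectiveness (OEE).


Formula: OEE = Availability * Performance * Quality / 10000
A * P = 80.1% * 94.2% / 100 = 75.45%
OEE = 75.45% * 96.3% / 100 = 72.7%

72.7%


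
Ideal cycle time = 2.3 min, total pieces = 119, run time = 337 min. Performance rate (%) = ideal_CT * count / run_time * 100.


Formula: Performance = (Ideal CT * Total Count) / Run Time * 100
Ideal output time = 2.3 * 119 = 273.7 min
Performance = 273.7 / 337 * 100 = 81.2%

81.2%


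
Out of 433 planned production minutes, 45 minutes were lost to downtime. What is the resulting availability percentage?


Formula: Availability = (Planned Time - Downtime) / Planned Time * 100
Uptime = 433 - 45 = 388 min
Availability = 388 / 433 * 100 = 89.6%

89.6%


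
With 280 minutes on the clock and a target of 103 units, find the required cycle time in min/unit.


Formula: CT = Available Time / Number of Units
CT = 280 min / 103 units
CT = 2.72 min/unit

2.72 min/unit


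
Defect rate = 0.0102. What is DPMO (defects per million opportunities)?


DPMO = defect_rate * 1000000 = 0.0102 * 1000000

10200


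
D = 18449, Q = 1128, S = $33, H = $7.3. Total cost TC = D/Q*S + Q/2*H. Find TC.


TC = 18449/1128 * 33 + 1128/2 * 7.3

$4656.93


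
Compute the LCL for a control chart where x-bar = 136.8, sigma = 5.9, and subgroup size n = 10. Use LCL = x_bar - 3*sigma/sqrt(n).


LCL = 136.8 - 3 * 5.9 / sqrt(10)

131.2


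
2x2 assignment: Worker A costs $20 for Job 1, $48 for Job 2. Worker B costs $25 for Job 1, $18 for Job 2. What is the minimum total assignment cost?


Option 1: A->1 + B->2 = $20 + $18 = $38
Option 2: A->2 + B->1 = $48 + $25 = $73
Min cost = min($38, $73) = $38

$38


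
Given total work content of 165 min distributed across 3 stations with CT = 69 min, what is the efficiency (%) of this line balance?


Formula: Efficiency = Sum of Task Times / (N_stations * CT) * 100
Total station capacity = 3 stations * 69 min = 207 min
Efficiency = 165 / 207 * 100 = 79.7%

79.7%


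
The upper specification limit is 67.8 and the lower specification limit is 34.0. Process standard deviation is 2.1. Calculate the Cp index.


Cp = (67.8 - 34.0) / (6 * 2.1)

2.68


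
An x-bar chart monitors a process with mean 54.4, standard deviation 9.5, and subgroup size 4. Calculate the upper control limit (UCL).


UCL = 54.4 + 3 * 9.5 / sqrt(4)

68.65


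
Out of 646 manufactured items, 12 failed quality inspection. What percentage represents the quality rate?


Formula: Quality Rate = Good Pieces / Total Pieces * 100
Good pieces = 646 - 12 = 634
QR = 634 / 646 * 100 = 98.1%

98.1%


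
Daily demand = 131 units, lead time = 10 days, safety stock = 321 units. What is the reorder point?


Formula: ROP = (Daily Demand * Lead Time) + Safety Stock
Demand during lead time = 131 * 10 = 1310 units
ROP = 1310 + 321 = 1631 units

1631 units


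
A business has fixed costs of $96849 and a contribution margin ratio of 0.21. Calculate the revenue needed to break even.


Formula: BER = Fixed Costs / Contribution Margin Ratio
BER = $96849 / 0.21
BER = $461185.71 (to the nearest cent)

$461185.71


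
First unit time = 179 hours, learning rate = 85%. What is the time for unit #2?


Formula: T_n = T_1 * (learning_rate)^(log2(n)) where learning_rate = rate/100
Doublings = log2(2) = 1
T_n = 179 * 0.85^1
T_n = 179 * 0.85 = 152.2 hours

152.2 hours


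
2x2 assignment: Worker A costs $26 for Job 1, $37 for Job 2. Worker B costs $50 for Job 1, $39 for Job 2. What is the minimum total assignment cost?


Option 1: A->1 + B->2 = $26 + $39 = $65
Option 2: A->2 + B->1 = $37 + $50 = $87
Min cost = min($65, $87) = $65

$65


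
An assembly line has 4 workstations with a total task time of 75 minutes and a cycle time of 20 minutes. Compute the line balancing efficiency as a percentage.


Formula: Efficiency = Sum of Task Times / (N_stations * CT) * 100
Total station capacity = 4 stations * 20 min = 80 min
Efficiency = 75 / 80 * 100 = 93.8%

93.8%


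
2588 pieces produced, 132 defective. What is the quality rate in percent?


Formula: Quality Rate = Good Pieces / Total Pieces * 100
Good pieces = 2588 - 132 = 2456
QR = 2456 / 2588 * 100 = 94.9%

94.9%


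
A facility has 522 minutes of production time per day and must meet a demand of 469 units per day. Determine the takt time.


Formula: Takt Time = Available Production Time / Customer Demand
Takt = 522 min/day / 469 units/day
Takt = 1.11 min/unit

1.11 min/unit


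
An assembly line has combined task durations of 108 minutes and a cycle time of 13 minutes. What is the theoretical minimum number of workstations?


Formula: N_min = ceil(Sum of Task Times / Cycle Time)
N_min = ceil(108 min / 13 min) = ceil(8.3077)
N_min = 9 stations

9


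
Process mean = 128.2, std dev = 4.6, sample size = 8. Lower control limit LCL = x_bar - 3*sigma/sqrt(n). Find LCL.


LCL = 128.2 - 3 * 4.6 / sqrt(8)

123.32


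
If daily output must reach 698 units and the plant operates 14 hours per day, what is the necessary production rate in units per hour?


Formula: Production Rate = Daily Demand / Available Hours
Rate = 698 units/day / 14 hours/day
Rate = 49.9 units/hour

49.9 units/hour


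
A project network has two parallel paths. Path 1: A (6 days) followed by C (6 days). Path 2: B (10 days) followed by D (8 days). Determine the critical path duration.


Path 1 = 6 + 6 = 12 days
Path 2 = 10 + 8 = 18 days
Duration = max(12, 18) = 18 days

18 days
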